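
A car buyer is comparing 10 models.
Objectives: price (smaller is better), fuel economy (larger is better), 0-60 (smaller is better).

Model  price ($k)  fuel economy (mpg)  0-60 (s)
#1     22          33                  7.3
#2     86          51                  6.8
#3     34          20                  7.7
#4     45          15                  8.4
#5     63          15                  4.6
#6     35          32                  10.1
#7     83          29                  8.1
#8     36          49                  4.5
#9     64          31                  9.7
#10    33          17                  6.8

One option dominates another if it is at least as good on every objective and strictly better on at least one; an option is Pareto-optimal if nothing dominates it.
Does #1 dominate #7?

Yes

#1 vs #7: price 22≤83, fuel economy 33≥29, 0-60 7.3≤8.1 — #1 is at least as good on every objective with at least one strict improvement.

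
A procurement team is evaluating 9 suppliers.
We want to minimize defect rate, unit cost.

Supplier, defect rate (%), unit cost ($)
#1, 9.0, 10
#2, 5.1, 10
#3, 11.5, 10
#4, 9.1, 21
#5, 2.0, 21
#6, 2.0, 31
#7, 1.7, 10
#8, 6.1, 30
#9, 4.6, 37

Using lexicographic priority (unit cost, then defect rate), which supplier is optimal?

#7

First minimize unit cost: best is 10, kept {#1, #2, #3, #7}.
Then minimize defect rate: best is 1.7, kept {#7}.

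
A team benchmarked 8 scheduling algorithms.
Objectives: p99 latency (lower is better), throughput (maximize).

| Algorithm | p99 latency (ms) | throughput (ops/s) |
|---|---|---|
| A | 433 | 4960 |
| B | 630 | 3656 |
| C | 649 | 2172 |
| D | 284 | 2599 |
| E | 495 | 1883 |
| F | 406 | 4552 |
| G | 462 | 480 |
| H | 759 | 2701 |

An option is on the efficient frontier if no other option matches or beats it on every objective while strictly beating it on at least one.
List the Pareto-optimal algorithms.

A, D, F

A: not dominated (best throughput).
B: dominated by A (p99 latency 433≤630, throughput 4960≥3656).
C: dominated by A (p99 latency 433≤649, throughput 4960≥2172).
D: not dominated (best p99 latency).
E: dominated by A (p99 latency 433≤495, throughput 4960≥1883).
F: not dominated.
G: dominated by A (p99 latency 433≤462, throughput 4960≥480).
H: dominated by A (p99 latency 433≤759, throughput 4960≥2701).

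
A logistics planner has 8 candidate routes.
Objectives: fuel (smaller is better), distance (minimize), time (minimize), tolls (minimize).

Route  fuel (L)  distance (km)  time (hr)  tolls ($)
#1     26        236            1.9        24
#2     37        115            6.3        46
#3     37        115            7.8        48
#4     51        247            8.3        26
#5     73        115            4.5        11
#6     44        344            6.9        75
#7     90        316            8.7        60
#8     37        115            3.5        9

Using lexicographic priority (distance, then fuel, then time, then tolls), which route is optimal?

First minimize distance: best is 115, kept {#2, #3, #5, #8}.
Then minimize fuel: best is 37, kept {#2, #3, #8}.
Then minimize time: best is 3.5, kept {#8}.

#8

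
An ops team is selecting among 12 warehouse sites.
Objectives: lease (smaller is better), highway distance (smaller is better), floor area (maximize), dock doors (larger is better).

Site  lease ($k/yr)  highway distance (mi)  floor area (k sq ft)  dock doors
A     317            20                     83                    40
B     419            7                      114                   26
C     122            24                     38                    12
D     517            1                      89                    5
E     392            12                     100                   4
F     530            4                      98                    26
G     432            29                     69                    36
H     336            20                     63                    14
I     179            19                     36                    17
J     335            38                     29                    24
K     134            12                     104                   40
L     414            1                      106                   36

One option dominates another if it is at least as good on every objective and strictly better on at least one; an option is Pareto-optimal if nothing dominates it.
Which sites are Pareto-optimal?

B, C, K, L

A: dominated by K (lease 134≤317, highway distance 12≤20, floor area 104≥83, dock doors 40≥40).
B: not dominated (best floor area).
C: not dominated (best lease).
D: dominated by L (lease 414≤517, highway distance 1≤1, floor area 106≥89, dock doors 36≥5).
E: dominated by K (lease 134≤392, highway distance 12≤12, floor area 104≥100, dock doors 40≥4).
F: dominated by L (lease 414≤530, highway distance 1≤4, floor area 106≥98, dock doors 36≥26).
G: dominated by A (lease 317≤432, highway distance 20≤29, floor area 83≥69, dock doors 40≥36).
H: dominated by A (lease 317≤336, highway distance 20≤20, floor area 83≥63, dock doors 40≥14).
I: dominated by K (lease 134≤179, highway distance 12≤19, floor area 104≥36, dock doors 40≥17).
J: dominated by A (lease 317≤335, highway distance 20≤38, floor area 83≥29, dock doors 40≥24).
K: not dominated.
L: not dominated.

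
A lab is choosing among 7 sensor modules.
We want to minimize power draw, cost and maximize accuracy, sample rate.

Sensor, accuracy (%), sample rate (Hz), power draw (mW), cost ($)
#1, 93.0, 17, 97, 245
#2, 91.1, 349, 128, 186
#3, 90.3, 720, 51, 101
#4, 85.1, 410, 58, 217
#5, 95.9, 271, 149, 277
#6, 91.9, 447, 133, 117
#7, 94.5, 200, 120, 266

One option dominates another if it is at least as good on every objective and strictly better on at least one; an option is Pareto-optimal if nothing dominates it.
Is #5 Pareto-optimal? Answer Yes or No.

Yes

#1: worse on accuracy (93.0 vs 95.9).
#2: worse on accuracy (91.1 vs 95.9).
#3: worse on accuracy (90.3 vs 95.9).
#4: worse on accuracy (85.1 vs 95.9).
#6: worse on accuracy (91.9 vs 95.9).
#7: worse on accuracy (94.5 vs 95.9).
No option is at least as good as #5 on every objective and strictly better on one.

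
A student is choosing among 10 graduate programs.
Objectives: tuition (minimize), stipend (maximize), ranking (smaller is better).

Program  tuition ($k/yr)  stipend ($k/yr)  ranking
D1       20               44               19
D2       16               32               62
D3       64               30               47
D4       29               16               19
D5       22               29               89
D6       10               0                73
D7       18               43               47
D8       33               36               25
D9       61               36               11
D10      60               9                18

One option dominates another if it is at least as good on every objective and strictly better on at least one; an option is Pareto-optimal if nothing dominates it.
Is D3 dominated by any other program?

Yes

D1 vs D3: tuition 20≤64, stipend 44≥30, ranking 19≤47 — D1 is at least as good on every objective and strictly better on at least one, so D1 dominates D3.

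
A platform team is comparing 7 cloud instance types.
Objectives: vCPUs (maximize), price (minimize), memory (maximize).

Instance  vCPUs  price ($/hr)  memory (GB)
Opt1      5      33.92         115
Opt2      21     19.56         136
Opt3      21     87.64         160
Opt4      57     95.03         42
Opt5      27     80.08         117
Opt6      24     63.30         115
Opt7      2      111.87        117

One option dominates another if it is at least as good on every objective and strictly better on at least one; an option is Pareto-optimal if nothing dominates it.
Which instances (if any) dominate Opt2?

Opt1: worse on vCPUs (5 vs 21).
Opt3: worse on price (87.64 vs 19.56).
Opt4: worse on price (95.03 vs 19.56).
Opt5: worse on price (80.08 vs 19.56).
Opt6: worse on price (63.30 vs 19.56).
Opt7: worse on vCPUs (2 vs 21).
No option dominates Opt2.

none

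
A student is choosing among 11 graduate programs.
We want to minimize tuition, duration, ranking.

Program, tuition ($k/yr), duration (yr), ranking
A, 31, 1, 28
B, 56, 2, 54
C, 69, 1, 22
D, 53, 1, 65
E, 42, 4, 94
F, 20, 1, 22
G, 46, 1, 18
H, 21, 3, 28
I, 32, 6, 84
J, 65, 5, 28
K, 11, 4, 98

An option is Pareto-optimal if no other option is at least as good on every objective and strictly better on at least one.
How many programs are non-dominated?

3

A: dominated by F (tuition 20≤31, duration 1≤1, ranking 22≤28).
B: dominated by A (tuition 31≤56, duration 1≤2, ranking 28≤54).
C: dominated by F (tuition 20≤69, duration 1≤1, ranking 22≤22).
D: dominated by A (tuition 31≤53, duration 1≤1, ranking 28≤65).
E: dominated by A (tuition 31≤42, duration 1≤4, ranking 28≤94).
F: not dominated.
G: not dominated (best ranking).
H: dominated by F (tuition 20≤21, duration 1≤3, ranking 22≤28).
I: dominated by A (tuition 31≤32, duration 1≤6, ranking 28≤84).
J: dominated by A (tuition 31≤65, duration 1≤5, ranking 28≤28).
K: not dominated (best tuition).
Pareto-optimal: F, G, K → 3.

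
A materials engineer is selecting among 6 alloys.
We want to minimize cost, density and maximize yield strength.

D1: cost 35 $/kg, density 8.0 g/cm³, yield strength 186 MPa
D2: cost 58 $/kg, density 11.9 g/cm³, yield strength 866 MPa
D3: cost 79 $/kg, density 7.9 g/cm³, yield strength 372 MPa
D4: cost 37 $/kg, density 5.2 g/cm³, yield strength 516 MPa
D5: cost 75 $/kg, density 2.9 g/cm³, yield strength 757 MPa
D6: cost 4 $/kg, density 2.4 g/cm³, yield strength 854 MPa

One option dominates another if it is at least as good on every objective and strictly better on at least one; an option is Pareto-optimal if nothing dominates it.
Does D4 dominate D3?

Yes

D4 vs D3: cost 37≤79, density 5.2≤7.9, yield strength 516≥372 — D4 is at least as good on every objective with at least one strict improvement.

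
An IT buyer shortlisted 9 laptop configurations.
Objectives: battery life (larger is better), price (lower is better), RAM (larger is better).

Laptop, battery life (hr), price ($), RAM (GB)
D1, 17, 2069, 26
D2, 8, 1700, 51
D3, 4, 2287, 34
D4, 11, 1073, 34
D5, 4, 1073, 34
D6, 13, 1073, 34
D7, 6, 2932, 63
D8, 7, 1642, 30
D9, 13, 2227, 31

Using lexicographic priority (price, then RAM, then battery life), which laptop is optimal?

First minimize price: best is 1073, kept {D4, D5, D6}.
Then maximize RAM: best is 34, kept {D4, D5, D6}.
Then maximize battery life: best is 13, kept {D6}.

D6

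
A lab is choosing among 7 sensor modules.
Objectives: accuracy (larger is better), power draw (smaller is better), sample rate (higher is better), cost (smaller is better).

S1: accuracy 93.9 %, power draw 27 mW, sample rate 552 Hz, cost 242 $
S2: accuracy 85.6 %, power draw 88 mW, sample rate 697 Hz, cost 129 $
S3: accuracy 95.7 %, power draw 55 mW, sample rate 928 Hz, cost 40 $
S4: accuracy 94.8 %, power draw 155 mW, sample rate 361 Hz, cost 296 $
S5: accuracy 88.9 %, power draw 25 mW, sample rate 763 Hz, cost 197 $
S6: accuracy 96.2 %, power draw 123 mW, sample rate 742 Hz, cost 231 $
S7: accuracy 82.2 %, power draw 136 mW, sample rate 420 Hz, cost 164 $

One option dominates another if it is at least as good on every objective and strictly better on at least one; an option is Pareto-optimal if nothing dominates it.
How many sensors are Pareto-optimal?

S1: not dominated.
S2: dominated by S3 (accuracy 95.7≥85.6, power draw 55≤88, sample rate 928≥697, cost 40≤129).
S3: not dominated (best sample rate).
S4: dominated by S3 (accuracy 95.7≥94.8, power draw 55≤155, sample rate 928≥361, cost 40≤296).
S5: not dominated (best power draw).
S6: not dominated (best accuracy).
S7: dominated by S2 (accuracy 85.6≥82.2, power draw 88≤136, sample rate 697≥420, cost 129≤164).
Pareto-optimal: S1, S3, S5, S6 → 4.

4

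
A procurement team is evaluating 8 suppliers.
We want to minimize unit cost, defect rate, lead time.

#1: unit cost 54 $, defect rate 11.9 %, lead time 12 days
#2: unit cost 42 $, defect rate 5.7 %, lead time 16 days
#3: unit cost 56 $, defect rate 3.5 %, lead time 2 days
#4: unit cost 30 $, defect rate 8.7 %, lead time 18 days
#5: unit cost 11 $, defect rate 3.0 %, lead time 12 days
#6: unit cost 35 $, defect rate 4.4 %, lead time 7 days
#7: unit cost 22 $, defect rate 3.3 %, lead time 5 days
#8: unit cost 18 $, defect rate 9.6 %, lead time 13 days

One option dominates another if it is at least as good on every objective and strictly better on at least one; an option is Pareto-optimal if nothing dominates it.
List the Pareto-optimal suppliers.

#3, #5, #7

#1: dominated by #5 (unit cost 11≤54, defect rate 3.0≤11.9, lead time 12≤12).
#2: dominated by #5 (unit cost 11≤42, defect rate 3.0≤5.7, lead time 12≤16).
#3: not dominated (best lead time).
#4: dominated by #5 (unit cost 11≤30, defect rate 3.0≤8.7, lead time 12≤18).
#5: not dominated (best unit cost).
#6: dominated by #7 (unit cost 22≤35, defect rate 3.3≤4.4, lead time 5≤7).
#7: not dominated.
#8: dominated by #5 (unit cost 11≤18, defect rate 3.0≤9.6, lead time 12≤13).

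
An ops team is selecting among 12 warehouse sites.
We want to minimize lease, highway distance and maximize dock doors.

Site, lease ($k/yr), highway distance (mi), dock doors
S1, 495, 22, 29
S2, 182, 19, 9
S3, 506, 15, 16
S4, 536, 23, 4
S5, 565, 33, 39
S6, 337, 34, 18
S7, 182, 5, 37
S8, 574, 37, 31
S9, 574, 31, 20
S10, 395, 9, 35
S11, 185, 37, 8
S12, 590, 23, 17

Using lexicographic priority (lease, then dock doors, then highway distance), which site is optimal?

First minimize lease: best is 182, kept {S2, S7}.
Then maximize dock doors: best is 37, kept {S7}.

S7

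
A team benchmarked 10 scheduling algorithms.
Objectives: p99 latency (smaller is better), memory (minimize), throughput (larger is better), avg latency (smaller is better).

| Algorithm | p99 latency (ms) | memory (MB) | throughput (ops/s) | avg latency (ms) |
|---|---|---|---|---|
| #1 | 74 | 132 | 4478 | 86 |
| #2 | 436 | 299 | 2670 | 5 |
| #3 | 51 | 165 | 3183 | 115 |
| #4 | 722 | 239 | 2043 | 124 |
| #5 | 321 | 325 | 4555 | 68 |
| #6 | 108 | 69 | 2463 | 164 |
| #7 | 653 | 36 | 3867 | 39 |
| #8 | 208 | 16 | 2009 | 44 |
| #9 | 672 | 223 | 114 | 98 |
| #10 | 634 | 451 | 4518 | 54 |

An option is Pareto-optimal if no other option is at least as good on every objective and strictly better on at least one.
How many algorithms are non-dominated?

8

#1: not dominated.
#2: not dominated (best avg latency).
#3: not dominated (best p99 latency).
#4: dominated by #1 (p99 latency 74≤722, memory 132≤239, throughput 4478≥2043, avg latency 86≤124).
#5: not dominated (best throughput).
#6: not dominated.
#7: not dominated.
#8: not dominated (best memory).
#9: dominated by #1 (p99 latency 74≤672, memory 132≤223, throughput 4478≥114, avg latency 86≤98).
#10: not dominated.
Pareto-optimal: #1, #2, #3, #5, #6, #7, #8, #10 → 8.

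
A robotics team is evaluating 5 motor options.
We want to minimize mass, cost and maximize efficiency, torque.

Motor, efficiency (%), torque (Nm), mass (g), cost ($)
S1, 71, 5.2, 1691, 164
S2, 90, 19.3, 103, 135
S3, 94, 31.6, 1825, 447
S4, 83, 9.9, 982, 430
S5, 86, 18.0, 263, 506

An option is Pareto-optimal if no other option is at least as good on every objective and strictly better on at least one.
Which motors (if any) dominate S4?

S2

S2: efficiency 90≥83, torque 19.3≥9.9, mass 103≤982, cost 135≤430 — dominates S4.
Others (S1, S3, S5) are each worse than S4 on at least one objective.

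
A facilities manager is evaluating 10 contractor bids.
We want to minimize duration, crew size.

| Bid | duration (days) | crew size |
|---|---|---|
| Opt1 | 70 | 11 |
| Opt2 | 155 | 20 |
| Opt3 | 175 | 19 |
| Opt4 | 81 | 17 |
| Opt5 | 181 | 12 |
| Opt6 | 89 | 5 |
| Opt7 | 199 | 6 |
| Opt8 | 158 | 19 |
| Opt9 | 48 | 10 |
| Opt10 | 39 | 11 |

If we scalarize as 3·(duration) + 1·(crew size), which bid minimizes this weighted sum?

Opt10

Opt1: 3·70 + 1·11 = 221
Opt2: 3·155 + 1·20 = 485
Opt3: 3·175 + 1·19 = 544
Opt4: 3·81 + 1·17 = 260
Opt5: 3·181 + 1·12 = 555
Opt6: 3·89 + 1·5 = 272
Opt7: 3·199 + 1·6 = 603
Opt8: 3·158 + 1·19 = 493
Opt9: 3·48 + 1·10 = 154
Opt10: 3·39 + 1·11 = 128
Lowest: Opt10 at 128.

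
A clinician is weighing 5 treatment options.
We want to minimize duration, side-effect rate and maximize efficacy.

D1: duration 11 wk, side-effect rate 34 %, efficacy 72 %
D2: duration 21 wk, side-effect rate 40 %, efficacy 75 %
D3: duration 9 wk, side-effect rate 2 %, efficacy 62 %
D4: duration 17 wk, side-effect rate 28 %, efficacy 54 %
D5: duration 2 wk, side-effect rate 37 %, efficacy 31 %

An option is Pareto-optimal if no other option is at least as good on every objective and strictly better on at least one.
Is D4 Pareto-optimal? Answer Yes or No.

No

D3 vs D4: duration 9≤17, side-effect rate 2≤28, efficacy 62≥54 — D3 is at least as good on every objective and strictly better on at least one, so D3 dominates D4.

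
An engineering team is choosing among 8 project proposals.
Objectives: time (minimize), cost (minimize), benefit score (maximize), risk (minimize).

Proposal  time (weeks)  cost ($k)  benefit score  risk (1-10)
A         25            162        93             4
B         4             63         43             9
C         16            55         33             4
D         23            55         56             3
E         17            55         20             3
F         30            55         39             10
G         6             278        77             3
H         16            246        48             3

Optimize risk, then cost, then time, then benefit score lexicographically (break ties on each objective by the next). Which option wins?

First minimize risk: best is 3, kept {D, E, G, H}.
Then minimize cost: best is 55, kept {D, E}.
Then minimize time: best is 17, kept {E}.

E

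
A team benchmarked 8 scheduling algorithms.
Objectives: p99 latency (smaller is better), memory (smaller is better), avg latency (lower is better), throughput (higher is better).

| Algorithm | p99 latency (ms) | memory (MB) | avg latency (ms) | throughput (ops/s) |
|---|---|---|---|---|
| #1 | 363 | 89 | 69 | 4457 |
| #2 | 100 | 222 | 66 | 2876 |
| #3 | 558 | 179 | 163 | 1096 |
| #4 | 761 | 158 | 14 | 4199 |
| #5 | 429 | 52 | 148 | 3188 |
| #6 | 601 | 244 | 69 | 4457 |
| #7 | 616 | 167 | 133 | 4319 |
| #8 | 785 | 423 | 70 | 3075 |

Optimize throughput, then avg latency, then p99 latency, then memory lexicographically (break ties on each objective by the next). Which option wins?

#1

First maximize throughput: best is 4457, kept {#1, #6}.
Then minimize avg latency: best is 69, kept {#1, #6}.
Then minimize p99 latency: best is 363, kept {#1}.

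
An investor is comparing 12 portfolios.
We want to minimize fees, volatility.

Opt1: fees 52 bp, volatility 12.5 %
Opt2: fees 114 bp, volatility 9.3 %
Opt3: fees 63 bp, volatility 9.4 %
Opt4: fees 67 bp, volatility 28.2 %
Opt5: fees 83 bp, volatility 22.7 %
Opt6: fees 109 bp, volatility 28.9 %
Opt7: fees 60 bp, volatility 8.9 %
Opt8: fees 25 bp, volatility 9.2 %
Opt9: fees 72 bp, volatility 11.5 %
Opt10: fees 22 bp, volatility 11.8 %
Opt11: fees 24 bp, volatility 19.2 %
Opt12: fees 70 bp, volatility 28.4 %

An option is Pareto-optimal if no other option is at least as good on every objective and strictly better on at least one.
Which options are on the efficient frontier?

Opt1: dominated by Opt8 (fees 25≤52, volatility 9.2≤12.5).
Opt2: dominated by Opt7 (fees 60≤114, volatility 8.9≤9.3).
Opt3: dominated by Opt7 (fees 60≤63, volatility 8.9≤9.4).
Opt4: dominated by Opt1 (fees 52≤67, volatility 12.5≤28.2).
Opt5: dominated by Opt1 (fees 52≤83, volatility 12.5≤22.7).
Opt6: dominated by Opt1 (fees 52≤109, volatility 12.5≤28.9).
Opt7: not dominated (best volatility).
Opt8: not dominated.
Opt9: dominated by Opt3 (fees 63≤72, volatility 9.4≤11.5).
Opt10: not dominated (best fees).
Opt11: dominated by Opt10 (fees 22≤24, volatility 11.8≤19.2).
Opt12: dominated by Opt1 (fees 52≤70, volatility 12.5≤28.4).

Opt7, Opt8, Opt10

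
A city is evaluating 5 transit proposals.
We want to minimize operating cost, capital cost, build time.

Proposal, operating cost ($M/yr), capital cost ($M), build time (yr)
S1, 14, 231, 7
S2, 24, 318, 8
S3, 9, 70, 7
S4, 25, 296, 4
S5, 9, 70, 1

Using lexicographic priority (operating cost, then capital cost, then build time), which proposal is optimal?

First minimize operating cost: best is 9, kept {S3, S5}.
Then minimize capital cost: best is 70, kept {S3, S5}.
Then minimize build time: best is 1, kept {S5}.

S5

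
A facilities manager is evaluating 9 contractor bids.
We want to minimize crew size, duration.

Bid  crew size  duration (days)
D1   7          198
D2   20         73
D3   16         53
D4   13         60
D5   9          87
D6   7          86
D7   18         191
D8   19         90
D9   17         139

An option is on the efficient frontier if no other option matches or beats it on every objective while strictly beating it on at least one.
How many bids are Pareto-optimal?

3

D1: dominated by D6 (crew size 7≤7, duration 86≤198).
D2: dominated by D3 (crew size 16≤20, duration 53≤73).
D3: not dominated (best duration).
D4: not dominated.
D5: dominated by D6 (crew size 7≤9, duration 86≤87).
D6: not dominated.
D7: dominated by D3 (crew size 16≤18, duration 53≤191).
D8: dominated by D3 (crew size 16≤19, duration 53≤90).
D9: dominated by D3 (crew size 16≤17, duration 53≤139).
Pareto-optimal: D3, D4, D6 → 3.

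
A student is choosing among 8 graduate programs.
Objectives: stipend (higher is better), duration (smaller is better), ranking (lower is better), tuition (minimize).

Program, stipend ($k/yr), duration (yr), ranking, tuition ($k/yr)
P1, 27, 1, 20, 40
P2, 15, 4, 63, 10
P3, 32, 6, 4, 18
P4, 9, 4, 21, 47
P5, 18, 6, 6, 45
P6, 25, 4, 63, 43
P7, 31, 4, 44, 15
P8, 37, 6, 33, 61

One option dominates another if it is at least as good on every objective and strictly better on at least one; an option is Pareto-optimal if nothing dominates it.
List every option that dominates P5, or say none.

P3

P3: stipend 32≥18, duration 6≤6, ranking 4≤6, tuition 18≤45 — dominates P5.
Others (P1, P2, P4, P6, P7, P8) are each worse than P5 on at least one objective.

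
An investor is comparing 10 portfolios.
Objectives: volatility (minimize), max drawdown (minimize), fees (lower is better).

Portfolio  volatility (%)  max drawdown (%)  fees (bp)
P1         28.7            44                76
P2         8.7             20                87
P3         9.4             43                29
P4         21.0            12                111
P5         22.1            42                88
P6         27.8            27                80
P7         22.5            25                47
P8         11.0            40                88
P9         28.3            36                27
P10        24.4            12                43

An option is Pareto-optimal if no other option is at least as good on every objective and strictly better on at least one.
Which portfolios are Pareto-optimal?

P2, P3, P4, P7, P9, P10

P1: dominated by P3 (volatility 9.4≤28.7, max drawdown 43≤44, fees 29≤76).
P2: not dominated (best volatility).
P3: not dominated.
P4: not dominated.
P5: dominated by P2 (volatility 8.7≤22.1, max drawdown 20≤42, fees 87≤88).
P6: dominated by P7 (volatility 22.5≤27.8, max drawdown 25≤27, fees 47≤80).
P7: not dominated.
P8: dominated by P2 (volatility 8.7≤11.0, max drawdown 20≤40, fees 87≤88).
P9: not dominated (best fees).
P10: not dominated.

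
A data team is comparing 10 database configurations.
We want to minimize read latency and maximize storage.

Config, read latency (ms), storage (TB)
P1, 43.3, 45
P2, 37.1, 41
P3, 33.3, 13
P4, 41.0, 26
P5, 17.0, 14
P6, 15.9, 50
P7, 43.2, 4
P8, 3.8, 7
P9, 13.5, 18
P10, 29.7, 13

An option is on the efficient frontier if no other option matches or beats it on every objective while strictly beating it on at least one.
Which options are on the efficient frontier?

P6, P8, P9

P1: dominated by P6 (read latency 15.9≤43.3, storage 50≥45).
P2: dominated by P6 (read latency 15.9≤37.1, storage 50≥41).
P3: dominated by P5 (read latency 17.0≤33.3, storage 14≥13).
P4: dominated by P2 (read latency 37.1≤41.0, storage 41≥26).
P5: dominated by P6 (read latency 15.9≤17.0, storage 50≥14).
P6: not dominated (best storage).
P7: dominated by P2 (read latency 37.1≤43.2, storage 41≥4).
P8: not dominated (best read latency).
P9: not dominated.
P10: dominated by P5 (read latency 17.0≤29.7, storage 14≥13).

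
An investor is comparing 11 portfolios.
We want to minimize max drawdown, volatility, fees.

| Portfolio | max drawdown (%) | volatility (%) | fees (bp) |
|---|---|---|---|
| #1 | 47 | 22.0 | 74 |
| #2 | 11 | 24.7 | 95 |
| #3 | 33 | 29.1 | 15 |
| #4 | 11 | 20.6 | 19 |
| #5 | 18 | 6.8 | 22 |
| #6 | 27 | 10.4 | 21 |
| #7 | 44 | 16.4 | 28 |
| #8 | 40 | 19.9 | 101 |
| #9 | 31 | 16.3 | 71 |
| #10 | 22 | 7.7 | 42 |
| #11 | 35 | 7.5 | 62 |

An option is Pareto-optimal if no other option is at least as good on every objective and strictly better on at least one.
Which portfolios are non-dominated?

#3, #4, #5, #6

#1: dominated by #4 (max drawdown 11≤47, volatility 20.6≤22.0, fees 19≤74).
#2: dominated by #4 (max drawdown 11≤11, volatility 20.6≤24.7, fees 19≤95).
#3: not dominated (best fees).
#4: not dominated.
#5: not dominated (best volatility).
#6: not dominated.
#7: dominated by #5 (max drawdown 18≤44, volatility 6.8≤16.4, fees 22≤28).
#8: dominated by #5 (max drawdown 18≤40, volatility 6.8≤19.9, fees 22≤101).
#9: dominated by #5 (max drawdown 18≤31, volatility 6.8≤16.3, fees 22≤71).
#10: dominated by #5 (max drawdown 18≤22, volatility 6.8≤7.7, fees 22≤42).
#11: dominated by #5 (max drawdown 18≤35, volatility 6.8≤7.5, fees 22≤62).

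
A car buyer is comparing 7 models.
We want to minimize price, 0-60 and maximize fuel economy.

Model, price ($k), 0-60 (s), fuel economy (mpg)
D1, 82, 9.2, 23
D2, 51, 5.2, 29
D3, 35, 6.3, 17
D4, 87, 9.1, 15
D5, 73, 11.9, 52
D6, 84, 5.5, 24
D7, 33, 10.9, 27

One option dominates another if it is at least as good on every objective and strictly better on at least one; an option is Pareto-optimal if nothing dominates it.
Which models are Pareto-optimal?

D2, D3, D5, D7

D1: dominated by D2 (price 51≤82, 0-60 5.2≤9.2, fuel economy 29≥23).
D2: not dominated (best 0-60).
D3: not dominated.
D4: dominated by D2 (price 51≤87, 0-60 5.2≤9.1, fuel economy 29≥15).
D5: not dominated (best fuel economy).
D6: dominated by D2 (price 51≤84, 0-60 5.2≤5.5, fuel economy 29≥24).
D7: not dominated (best price).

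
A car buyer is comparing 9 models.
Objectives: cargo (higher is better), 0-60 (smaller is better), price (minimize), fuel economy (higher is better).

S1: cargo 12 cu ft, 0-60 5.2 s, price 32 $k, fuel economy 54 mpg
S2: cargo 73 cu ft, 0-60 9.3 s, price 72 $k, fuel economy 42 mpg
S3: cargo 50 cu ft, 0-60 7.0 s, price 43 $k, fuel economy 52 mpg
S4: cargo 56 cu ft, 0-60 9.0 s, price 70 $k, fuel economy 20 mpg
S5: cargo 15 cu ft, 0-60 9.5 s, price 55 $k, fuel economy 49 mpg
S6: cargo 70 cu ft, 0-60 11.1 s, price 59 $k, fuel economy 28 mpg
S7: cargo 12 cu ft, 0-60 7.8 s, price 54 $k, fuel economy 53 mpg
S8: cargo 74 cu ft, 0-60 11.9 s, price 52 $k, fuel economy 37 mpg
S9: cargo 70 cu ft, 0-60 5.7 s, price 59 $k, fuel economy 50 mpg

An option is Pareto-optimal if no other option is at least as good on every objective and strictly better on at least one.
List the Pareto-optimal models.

S1, S2, S3, S8, S9

S1: not dominated (best 0-60).
S2: not dominated.
S3: not dominated.
S4: dominated by S9 (cargo 70≥56, 0-60 5.7≤9.0, price 59≤70, fuel economy 50≥20).
S5: dominated by S3 (cargo 50≥15, 0-60 7.0≤9.5, price 43≤55, fuel economy 52≥49).
S6: dominated by S9 (cargo 70≥70, 0-60 5.7≤11.1, price 59≤59, fuel economy 50≥28).
S7: dominated by S1 (cargo 12≥12, 0-60 5.2≤7.8, price 32≤54, fuel economy 54≥53).
S8: not dominated (best cargo).
S9: not dominated.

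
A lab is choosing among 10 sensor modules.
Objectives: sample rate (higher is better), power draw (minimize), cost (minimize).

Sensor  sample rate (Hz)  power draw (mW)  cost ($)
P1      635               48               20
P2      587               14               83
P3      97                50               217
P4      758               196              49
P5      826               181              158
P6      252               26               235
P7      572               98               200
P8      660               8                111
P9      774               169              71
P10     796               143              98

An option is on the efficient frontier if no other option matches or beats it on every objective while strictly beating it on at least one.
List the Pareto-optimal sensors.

P1, P2, P4, P5, P8, P9, P10

P1: not dominated (best cost).
P2: not dominated.
P3: dominated by P1 (sample rate 635≥97, power draw 48≤50, cost 20≤217).
P4: not dominated.
P5: not dominated (best sample rate).
P6: dominated by P2 (sample rate 587≥252, power draw 14≤26, cost 83≤235).
P7: dominated by P1 (sample rate 635≥572, power draw 48≤98, cost 20≤200).
P8: not dominated (best power draw).
P9: not dominated.
P10: not dominated.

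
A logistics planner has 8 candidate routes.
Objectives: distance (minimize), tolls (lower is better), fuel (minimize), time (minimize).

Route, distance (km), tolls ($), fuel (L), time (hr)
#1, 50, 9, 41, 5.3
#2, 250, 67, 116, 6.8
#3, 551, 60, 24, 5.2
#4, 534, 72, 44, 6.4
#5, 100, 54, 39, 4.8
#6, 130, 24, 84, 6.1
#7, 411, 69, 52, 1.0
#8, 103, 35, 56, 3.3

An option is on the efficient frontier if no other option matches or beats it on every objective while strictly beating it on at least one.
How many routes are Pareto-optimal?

#1: not dominated (best distance).
#2: dominated by #1 (distance 50≤250, tolls 9≤67, fuel 41≤116, time 5.3≤6.8).
#3: not dominated (best fuel).
#4: dominated by #1 (distance 50≤534, tolls 9≤72, fuel 41≤44, time 5.3≤6.4).
#5: not dominated.
#6: dominated by #1 (distance 50≤130, tolls 9≤24, fuel 41≤84, time 5.3≤6.1).
#7: not dominated (best time).
#8: not dominated.
Pareto-optimal: #1, #3, #5, #7, #8 → 5.

5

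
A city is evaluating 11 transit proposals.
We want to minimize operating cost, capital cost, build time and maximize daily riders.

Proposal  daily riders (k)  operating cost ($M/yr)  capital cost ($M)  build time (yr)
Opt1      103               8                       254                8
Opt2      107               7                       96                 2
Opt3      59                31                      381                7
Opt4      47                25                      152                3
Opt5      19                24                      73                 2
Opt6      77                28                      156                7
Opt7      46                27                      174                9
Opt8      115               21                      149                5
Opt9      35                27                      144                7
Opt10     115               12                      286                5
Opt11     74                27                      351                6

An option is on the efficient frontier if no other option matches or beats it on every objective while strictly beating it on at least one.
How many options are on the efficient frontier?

Opt1: dominated by Opt2 (daily riders 107≥103, operating cost 7≤8, capital cost 96≤254, build time 2≤8).
Opt2: not dominated (best operating cost).
Opt3: dominated by Opt2 (daily riders 107≥59, operating cost 7≤31, capital cost 96≤381, build time 2≤7).
Opt4: dominated by Opt2 (daily riders 107≥47, operating cost 7≤25, capital cost 96≤152, build time 2≤3).
Opt5: not dominated (best capital cost).
Opt6: dominated by Opt2 (daily riders 107≥77, operating cost 7≤28, capital cost 96≤156, build time 2≤7).
Opt7: dominated by Opt2 (daily riders 107≥46, operating cost 7≤27, capital cost 96≤174, build time 2≤9).
Opt8: not dominated.
Opt9: dominated by Opt2 (daily riders 107≥35, operating cost 7≤27, capital cost 96≤144, build time 2≤7).
Opt10: not dominated.
Opt11: dominated by Opt2 (daily riders 107≥74, operating cost 7≤27, capital cost 96≤351, build time 2≤6).
Pareto-optimal: Opt2, Opt5, Opt8, Opt10 → 4.

4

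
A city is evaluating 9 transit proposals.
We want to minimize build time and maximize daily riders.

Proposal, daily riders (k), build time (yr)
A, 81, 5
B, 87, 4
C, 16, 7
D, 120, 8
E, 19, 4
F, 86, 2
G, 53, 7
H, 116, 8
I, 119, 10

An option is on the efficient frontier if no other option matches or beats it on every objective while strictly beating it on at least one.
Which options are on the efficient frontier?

A: dominated by B (daily riders 87≥81, build time 4≤5).
B: not dominated.
C: dominated by A (daily riders 81≥16, build time 5≤7).
D: not dominated (best daily riders).
E: dominated by B (daily riders 87≥19, build time 4≤4).
F: not dominated (best build time).
G: dominated by A (daily riders 81≥53, build time 5≤7).
H: dominated by D (daily riders 120≥116, build time 8≤8).
I: dominated by D (daily riders 120≥119, build time 8≤10).

B, D, F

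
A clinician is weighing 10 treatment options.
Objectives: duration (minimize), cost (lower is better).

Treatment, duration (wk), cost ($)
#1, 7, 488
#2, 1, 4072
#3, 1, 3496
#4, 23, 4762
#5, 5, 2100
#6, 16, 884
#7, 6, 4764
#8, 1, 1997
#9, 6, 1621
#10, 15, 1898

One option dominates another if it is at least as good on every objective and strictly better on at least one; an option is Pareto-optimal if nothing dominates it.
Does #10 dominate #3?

No

#10 vs #3: #10 is worse on duration (15 vs 1), so it does not dominate #3.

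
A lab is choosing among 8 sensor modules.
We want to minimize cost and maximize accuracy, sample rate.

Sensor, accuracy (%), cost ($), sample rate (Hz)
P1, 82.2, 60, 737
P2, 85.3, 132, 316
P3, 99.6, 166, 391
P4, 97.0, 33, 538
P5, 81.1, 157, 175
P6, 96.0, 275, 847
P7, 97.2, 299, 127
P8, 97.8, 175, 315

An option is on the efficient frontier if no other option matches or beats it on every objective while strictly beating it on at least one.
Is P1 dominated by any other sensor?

P2: worse on cost (132 vs 60).
P3: worse on cost (166 vs 60).
P4: worse on sample rate (538 vs 737).
P5: worse on accuracy (81.1 vs 82.2).
P6: worse on cost (275 vs 60).
P7: worse on cost (299 vs 60).
P8: worse on cost (175 vs 60).
No option is at least as good as P1 on every objective and strictly better on one.

No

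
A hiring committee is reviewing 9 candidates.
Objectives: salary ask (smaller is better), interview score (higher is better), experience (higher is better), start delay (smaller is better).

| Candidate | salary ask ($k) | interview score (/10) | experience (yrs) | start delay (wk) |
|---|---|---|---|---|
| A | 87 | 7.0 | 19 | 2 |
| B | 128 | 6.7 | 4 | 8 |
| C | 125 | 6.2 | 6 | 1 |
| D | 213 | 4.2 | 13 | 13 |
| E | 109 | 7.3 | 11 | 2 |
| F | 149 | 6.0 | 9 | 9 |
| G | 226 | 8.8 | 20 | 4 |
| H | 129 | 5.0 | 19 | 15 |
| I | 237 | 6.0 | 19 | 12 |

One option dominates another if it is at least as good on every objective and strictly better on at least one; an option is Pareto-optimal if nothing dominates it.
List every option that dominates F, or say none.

A: salary ask 87≤149, interview score 7.0≥6.0, experience 19≥9, start delay 2≤9 — dominates F.
E: salary ask 109≤149, interview score 7.3≥6.0, experience 11≥9, start delay 2≤9 — dominates F.
Others (B, C, D, G, H, I) are each worse than F on at least one objective.

A, E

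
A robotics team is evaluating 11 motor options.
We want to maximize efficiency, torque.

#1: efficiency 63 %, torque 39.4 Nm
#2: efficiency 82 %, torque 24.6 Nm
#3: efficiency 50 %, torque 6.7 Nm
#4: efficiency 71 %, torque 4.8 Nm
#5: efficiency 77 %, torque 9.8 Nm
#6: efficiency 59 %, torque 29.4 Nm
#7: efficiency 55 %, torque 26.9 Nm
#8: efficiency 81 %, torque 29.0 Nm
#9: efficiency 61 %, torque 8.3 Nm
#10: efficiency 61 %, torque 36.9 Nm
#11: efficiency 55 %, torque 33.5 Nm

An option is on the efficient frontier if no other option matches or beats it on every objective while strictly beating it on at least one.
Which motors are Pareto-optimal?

#1, #2, #8

#1: not dominated (best torque).
#2: not dominated (best efficiency).
#3: dominated by #1 (efficiency 63≥50, torque 39.4≥6.7).
#4: dominated by #2 (efficiency 82≥71, torque 24.6≥4.8).
#5: dominated by #2 (efficiency 82≥77, torque 24.6≥9.8).
#6: dominated by #1 (efficiency 63≥59, torque 39.4≥29.4).
#7: dominated by #1 (efficiency 63≥55, torque 39.4≥26.9).
#8: not dominated.
#9: dominated by #1 (efficiency 63≥61, torque 39.4≥8.3).
#10: dominated by #1 (efficiency 63≥61, torque 39.4≥36.9).
#11: dominated by #1 (efficiency 63≥55, torque 39.4≥33.5).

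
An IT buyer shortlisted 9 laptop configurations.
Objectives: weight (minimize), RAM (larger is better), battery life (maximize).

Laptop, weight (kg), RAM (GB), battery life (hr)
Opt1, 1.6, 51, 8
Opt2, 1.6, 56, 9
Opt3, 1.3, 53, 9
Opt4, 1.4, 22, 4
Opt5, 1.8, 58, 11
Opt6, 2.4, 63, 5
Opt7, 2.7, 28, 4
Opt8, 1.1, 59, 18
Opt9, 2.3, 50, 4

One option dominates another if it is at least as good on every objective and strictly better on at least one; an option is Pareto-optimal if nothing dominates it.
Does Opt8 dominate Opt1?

Opt8 vs Opt1: weight 1.1≤1.6, RAM 59≥51, battery life 18≥8 — Opt8 is at least as good on every objective with at least one strict improvement.

Yes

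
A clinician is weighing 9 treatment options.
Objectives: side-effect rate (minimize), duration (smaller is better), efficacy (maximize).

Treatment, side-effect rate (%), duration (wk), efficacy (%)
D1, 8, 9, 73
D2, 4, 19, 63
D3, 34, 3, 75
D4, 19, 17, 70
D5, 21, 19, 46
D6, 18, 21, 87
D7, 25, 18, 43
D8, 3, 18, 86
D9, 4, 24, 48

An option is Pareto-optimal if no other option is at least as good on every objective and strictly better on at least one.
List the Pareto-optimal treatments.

D1: not dominated.
D2: dominated by D8 (side-effect rate 3≤4, duration 18≤19, efficacy 86≥63).
D3: not dominated (best duration).
D4: dominated by D1 (side-effect rate 8≤19, duration 9≤17, efficacy 73≥70).
D5: dominated by D1 (side-effect rate 8≤21, duration 9≤19, efficacy 73≥46).
D6: not dominated (best efficacy).
D7: dominated by D1 (side-effect rate 8≤25, duration 9≤18, efficacy 73≥43).
D8: not dominated (best side-effect rate).
D9: dominated by D2 (side-effect rate 4≤4, duration 19≤24, efficacy 63≥48).

D1, D3, D6, D8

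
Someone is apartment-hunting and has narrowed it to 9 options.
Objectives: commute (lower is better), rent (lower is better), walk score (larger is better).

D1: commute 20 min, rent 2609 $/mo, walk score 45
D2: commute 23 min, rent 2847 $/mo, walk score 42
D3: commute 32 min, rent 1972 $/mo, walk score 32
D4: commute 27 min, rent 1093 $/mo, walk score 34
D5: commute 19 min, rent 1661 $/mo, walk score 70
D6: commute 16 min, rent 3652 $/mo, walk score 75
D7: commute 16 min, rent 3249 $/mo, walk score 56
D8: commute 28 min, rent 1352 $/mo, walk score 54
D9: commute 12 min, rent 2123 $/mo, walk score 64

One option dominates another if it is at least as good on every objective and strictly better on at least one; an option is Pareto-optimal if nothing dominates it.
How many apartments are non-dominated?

5

D1: dominated by D5 (commute 19≤20, rent 1661≤2609, walk score 70≥45).
D2: dominated by D1 (commute 20≤23, rent 2609≤2847, walk score 45≥42).
D3: dominated by D4 (commute 27≤32, rent 1093≤1972, walk score 34≥32).
D4: not dominated (best rent).
D5: not dominated.
D6: not dominated (best walk score).
D7: dominated by D9 (commute 12≤16, rent 2123≤3249, walk score 64≥56).
D8: not dominated.
D9: not dominated (best commute).
Pareto-optimal: D4, D5, D6, D8, D9 → 5.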